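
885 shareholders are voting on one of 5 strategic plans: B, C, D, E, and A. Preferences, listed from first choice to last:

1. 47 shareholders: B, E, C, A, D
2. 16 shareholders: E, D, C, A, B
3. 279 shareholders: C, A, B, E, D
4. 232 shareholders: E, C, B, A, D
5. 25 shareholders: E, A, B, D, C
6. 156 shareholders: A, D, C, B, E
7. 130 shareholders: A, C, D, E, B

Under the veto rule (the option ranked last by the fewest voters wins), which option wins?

Last-place votes: B 146, C 25, D 558, E 156, A 0.
A is ranked last by the fewest voters, so A wins.

A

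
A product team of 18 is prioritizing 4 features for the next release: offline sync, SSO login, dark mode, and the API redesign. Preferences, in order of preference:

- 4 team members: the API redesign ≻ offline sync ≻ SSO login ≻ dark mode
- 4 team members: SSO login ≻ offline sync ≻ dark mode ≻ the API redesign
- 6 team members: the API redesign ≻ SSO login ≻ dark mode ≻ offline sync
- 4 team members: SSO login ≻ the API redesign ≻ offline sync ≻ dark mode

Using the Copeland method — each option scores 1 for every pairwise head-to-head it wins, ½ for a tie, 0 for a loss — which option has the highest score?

the API redesign

offline sync: beats dark mode; loses to SSO login and the API redesign → score 1.
SSO login: beats offline sync and dark mode; loses to the API redesign → score 2.
dark mode: loses to offline sync, SSO login, and the API redesign → score 0.
the API redesign: beats offline sync, SSO login, and dark mode → score 3.
the API redesign has the best pairwise record.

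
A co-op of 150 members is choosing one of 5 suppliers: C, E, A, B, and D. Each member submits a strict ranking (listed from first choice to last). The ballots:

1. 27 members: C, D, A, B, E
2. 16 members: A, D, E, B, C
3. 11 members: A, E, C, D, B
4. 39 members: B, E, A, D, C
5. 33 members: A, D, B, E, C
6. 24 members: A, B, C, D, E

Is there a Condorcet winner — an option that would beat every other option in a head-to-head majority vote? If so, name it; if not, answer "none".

A

A vs C: 123–27 for A.
A vs E: 111–39 for A.
A vs B: 111–39 for A.
A vs D: 123–27 for A.
A beats every other option head-to-head.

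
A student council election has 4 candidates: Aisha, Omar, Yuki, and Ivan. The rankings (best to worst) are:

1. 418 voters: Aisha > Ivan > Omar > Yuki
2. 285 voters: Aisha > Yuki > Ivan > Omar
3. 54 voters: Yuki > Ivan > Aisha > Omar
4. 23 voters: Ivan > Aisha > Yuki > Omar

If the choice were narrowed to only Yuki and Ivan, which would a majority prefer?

Voters preferring Yuki to Ivan: 339; preferring Ivan to Yuki: 441.
Ivan wins the head-to-head.

Ivan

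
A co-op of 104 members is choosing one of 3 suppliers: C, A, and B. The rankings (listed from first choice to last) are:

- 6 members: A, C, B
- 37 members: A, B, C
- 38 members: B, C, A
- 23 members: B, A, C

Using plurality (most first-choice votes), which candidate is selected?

B

First-place votes: C 0, A 43, B 61.
B has the most first-place votes.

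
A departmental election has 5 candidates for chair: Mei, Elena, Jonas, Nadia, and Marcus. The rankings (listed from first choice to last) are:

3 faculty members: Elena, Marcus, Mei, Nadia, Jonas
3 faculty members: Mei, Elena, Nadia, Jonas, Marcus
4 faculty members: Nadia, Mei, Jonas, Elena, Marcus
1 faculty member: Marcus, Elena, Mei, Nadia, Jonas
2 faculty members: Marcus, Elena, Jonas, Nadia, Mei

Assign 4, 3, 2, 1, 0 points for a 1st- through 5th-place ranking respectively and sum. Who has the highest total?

Elena

Mei: 3·2 + 3·4 + 4·3 + 1·2 + 2·0 = 32
Elena: 3·4 + 3·3 + 4·1 + 1·3 + 2·3 = 34
Jonas: 3·0 + 3·1 + 4·2 + 1·0 + 2·2 = 15
Nadia: 3·1 + 3·2 + 4·4 + 1·1 + 2·1 = 28
Marcus: 3·3 + 3·0 + 4·0 + 1·4 + 2·4 = 21
Elena has the highest Borda score (34).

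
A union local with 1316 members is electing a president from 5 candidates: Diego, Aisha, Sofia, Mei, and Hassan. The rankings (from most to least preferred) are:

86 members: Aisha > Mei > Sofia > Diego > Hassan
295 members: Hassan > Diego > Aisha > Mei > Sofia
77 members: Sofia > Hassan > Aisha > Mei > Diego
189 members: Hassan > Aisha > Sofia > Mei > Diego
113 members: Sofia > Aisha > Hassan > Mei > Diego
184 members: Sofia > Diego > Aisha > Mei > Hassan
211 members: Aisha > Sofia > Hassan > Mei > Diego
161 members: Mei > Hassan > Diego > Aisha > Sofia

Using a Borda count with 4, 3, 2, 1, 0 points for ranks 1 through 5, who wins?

Aisha

Diego: 86·1 + 295·3 + 77·0 + 189·0 + 113·0 + 184·3 + 211·0 + 161·2 = 1845
Aisha: 86·4 + 295·2 + 77·2 + 189·3 + 113·3 + 184·2 + 211·4 + 161·1 = 3367
Sofia: 86·2 + 295·0 + 77·4 + 189·2 + 113·4 + 184·4 + 211·3 + 161·0 = 2679
Mei: 86·3 + 295·1 + 77·1 + 189·1 + 113·1 + 184·1 + 211·1 + 161·4 = 1971
Hassan: 86·0 + 295·4 + 77·3 + 189·4 + 113·2 + 184·0 + 211·2 + 161·3 = 3298
Aisha has the highest Borda score (3367).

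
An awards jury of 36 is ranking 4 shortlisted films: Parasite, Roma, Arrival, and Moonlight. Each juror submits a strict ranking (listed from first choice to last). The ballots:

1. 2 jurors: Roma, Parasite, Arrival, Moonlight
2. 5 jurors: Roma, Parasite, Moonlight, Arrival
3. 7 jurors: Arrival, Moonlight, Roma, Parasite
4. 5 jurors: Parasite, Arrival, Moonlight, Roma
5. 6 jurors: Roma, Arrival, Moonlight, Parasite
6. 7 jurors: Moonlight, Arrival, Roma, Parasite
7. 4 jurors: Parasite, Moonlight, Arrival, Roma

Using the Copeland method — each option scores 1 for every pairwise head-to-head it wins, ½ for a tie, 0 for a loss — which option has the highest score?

Arrival

Parasite: loses to Roma, Arrival, and Moonlight → score 0.
Roma: beats Parasite; loses to Arrival and Moonlight → score 1.
Arrival: beats Parasite, Roma, and Moonlight → score 3.
Moonlight: beats Parasite and Roma; loses to Arrival → score 2.
Arrival has the best pairwise record.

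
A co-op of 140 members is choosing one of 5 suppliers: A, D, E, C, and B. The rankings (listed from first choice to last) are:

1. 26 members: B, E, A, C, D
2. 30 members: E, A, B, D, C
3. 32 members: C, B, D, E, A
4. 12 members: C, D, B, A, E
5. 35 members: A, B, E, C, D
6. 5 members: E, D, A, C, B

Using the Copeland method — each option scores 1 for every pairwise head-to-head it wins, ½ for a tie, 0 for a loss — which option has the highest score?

B

A: beats D and C; ties B; loses to E → score 2.5.
D: loses to A, E, C, and B → score 0.
E: beats A, D, and C; loses to B → score 3.
C: beats D; loses to A, E, and B → score 1.
B: beats D, E, and C; ties A → score 3.5.
B has the best pairwise record.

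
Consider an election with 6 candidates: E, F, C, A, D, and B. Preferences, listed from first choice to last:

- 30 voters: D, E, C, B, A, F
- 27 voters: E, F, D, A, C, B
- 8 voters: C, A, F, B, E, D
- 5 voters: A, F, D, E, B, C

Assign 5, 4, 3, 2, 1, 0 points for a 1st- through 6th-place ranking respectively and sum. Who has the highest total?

E: 30·4 + 27·5 + 8·1 + 5·2 = 273
F: 30·0 + 27·4 + 8·3 + 5·4 = 152
C: 30·3 + 27·1 + 8·5 + 5·0 = 157
A: 30·1 + 27·2 + 8·4 + 5·5 = 141
D: 30·5 + 27·3 + 8·0 + 5·3 = 246
B: 30·2 + 27·0 + 8·2 + 5·1 = 81
E has the highest Borda score (273).

E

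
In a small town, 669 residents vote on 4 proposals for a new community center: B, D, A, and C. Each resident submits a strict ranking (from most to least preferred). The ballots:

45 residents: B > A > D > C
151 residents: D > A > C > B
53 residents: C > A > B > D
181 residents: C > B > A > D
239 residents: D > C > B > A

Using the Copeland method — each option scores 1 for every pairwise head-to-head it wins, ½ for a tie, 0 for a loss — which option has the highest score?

B: beats A; loses to D and C → score 1.
D: beats B, A, and C → score 3.
A: loses to B, D, and C → score 0.
C: beats B and A; loses to D → score 2.
D has the best pairwise record.

D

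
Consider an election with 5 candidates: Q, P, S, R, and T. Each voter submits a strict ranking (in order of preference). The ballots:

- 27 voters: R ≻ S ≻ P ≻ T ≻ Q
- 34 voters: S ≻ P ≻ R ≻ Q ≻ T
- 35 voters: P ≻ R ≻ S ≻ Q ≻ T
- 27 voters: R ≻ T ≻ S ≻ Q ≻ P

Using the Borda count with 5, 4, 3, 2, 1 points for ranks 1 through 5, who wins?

Q: 27·1 + 34·2 + 35·2 + 27·2 = 219
P: 27·3 + 34·4 + 35·5 + 27·1 = 419
S: 27·4 + 34·5 + 35·3 + 27·3 = 464
R: 27·5 + 34·3 + 35·4 + 27·5 = 512
T: 27·2 + 34·1 + 35·1 + 27·4 = 231
R has the highest Borda score (512).

R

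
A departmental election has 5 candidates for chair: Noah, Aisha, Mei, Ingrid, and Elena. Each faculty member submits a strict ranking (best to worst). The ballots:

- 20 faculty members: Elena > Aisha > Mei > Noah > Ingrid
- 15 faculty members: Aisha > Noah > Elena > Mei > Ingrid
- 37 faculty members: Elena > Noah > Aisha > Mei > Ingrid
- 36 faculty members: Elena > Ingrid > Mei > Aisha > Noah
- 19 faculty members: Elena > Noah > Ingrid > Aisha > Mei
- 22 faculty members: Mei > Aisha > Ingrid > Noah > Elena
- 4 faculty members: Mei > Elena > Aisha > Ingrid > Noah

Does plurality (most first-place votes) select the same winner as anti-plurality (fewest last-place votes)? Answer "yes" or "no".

Plurality — first-place votes: Noah 0, Aisha 15, Mei 26, Ingrid 0, Elena 112. Winner: Elena.
Anti-plurality — last-place votes: Noah 40, Aisha 0, Mei 19, Ingrid 72, Elena 22. Winner: Aisha.
The two methods disagree.

no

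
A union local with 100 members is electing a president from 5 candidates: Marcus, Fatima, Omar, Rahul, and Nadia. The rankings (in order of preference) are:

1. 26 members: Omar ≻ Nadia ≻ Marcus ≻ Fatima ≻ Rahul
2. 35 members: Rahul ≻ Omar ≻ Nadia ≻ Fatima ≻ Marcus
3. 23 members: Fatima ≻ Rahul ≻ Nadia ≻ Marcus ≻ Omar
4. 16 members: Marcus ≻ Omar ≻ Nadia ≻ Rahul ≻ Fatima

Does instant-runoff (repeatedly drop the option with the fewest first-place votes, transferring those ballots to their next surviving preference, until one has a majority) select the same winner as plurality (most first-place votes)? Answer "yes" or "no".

Instant-runoff — R1 Marcus 16, Fatima 23, Omar 26, Rahul 35, Nadia 0 (Nadia out); R2 Marcus 16, Fatima 23, Omar 26, Rahul 35 (Marcus out); R3 Fatima 23, Omar 42, Rahul 35 (Fatima out); R4 Omar 42, Rahul 58 (Rahul winner). Winner: Rahul.
Plurality — first-place votes: Marcus 16, Fatima 23, Omar 26, Rahul 35, Nadia 0. Winner: Rahul.
The two methods agree.

yes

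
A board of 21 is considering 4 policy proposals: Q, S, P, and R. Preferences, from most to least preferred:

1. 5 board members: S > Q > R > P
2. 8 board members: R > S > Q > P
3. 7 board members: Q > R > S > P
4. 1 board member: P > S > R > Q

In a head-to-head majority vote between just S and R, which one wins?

R

Voters preferring S to R: 6; preferring R to S: 15.
R wins the head-to-head.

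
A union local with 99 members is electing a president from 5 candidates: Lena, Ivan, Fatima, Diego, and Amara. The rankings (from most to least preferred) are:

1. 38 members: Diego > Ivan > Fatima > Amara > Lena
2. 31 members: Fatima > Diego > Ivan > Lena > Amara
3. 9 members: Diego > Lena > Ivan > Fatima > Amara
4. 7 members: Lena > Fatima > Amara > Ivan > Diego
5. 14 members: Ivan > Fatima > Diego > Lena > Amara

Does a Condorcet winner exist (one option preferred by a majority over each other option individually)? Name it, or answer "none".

Checking pairwise contests:
Ivan beats Lena 83–16.
Diego beats Ivan 78–21.
Ivan beats Fatima 61–38.
Fatima beats Diego 52–47.
Lena beats Amara 61–38.
Every option loses at least one head-to-head, so there is no Condorcet winner.

none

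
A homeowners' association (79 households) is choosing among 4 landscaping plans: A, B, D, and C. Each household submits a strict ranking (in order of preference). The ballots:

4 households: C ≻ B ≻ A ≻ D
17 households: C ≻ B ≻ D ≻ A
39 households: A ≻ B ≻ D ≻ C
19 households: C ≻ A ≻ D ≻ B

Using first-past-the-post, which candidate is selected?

First-place votes: A 39, B 0, D 0, C 40.
C has the most first-place votes.

C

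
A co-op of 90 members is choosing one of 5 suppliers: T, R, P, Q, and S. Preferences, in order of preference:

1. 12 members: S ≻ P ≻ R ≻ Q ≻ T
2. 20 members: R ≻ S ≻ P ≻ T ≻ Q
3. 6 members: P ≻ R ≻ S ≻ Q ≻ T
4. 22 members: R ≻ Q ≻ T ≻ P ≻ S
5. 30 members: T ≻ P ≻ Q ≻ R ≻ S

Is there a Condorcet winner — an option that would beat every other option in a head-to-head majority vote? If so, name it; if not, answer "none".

none

Checking pairwise contests:
R beats T 60–30.
P beats R 48–42.
T beats P 52–38.
T beats Q 50–40.
T beats S 52–38.
Every option loses at least one head-to-head, so there is no Condorcet winner.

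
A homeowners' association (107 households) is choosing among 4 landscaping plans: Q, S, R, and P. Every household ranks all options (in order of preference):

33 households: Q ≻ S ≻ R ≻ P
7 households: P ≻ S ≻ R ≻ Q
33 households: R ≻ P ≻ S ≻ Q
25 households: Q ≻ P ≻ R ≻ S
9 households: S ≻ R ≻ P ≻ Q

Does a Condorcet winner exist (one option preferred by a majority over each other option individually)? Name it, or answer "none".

Q vs S: 58–49 for Q.
Q vs R: 58–49 for Q.
Q vs P: 58–49 for Q.
Q beats every other option head-to-head.

Q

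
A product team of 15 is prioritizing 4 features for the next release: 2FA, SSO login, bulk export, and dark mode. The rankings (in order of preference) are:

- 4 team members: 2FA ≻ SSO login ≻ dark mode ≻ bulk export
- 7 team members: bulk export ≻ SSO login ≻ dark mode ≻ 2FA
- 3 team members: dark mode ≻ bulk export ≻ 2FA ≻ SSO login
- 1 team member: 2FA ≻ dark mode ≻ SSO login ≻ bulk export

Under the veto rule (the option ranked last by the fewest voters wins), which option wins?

dark mode

Last-place votes: 2FA 7, SSO login 3, bulk export 5, dark mode 0.
dark mode is ranked last by the fewest voters, so dark mode wins.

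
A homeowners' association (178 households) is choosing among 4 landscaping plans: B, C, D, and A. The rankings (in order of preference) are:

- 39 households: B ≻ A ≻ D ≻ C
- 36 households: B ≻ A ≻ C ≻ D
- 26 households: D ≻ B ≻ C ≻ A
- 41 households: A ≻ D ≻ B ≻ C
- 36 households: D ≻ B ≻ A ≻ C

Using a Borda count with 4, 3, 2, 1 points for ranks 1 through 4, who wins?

B: 39·4 + 36·4 + 26·3 + 41·2 + 36·3 = 568
C: 39·1 + 36·2 + 26·2 + 41·1 + 36·1 = 240
D: 39·2 + 36·1 + 26·4 + 41·3 + 36·4 = 485
A: 39·3 + 36·3 + 26·1 + 41·4 + 36·2 = 487
B has the highest Borda score (568).

B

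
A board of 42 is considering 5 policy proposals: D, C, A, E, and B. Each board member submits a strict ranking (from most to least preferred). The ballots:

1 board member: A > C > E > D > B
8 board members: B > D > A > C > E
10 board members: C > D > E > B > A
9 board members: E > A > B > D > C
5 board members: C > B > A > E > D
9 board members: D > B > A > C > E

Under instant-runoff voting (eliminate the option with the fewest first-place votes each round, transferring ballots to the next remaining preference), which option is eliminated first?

A

Round 1: D 9, C 15, A 1, E 9, B 8. Eliminate A.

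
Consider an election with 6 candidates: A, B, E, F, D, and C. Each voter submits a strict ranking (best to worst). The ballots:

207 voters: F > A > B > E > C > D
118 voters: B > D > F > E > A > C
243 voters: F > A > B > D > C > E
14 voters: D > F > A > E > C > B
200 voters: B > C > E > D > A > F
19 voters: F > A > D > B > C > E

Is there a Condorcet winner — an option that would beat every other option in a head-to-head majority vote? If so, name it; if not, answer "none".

F

F vs A: 601–200 for F.
F vs B: 483–318 for F.
F vs E: 601–200 for F.
F vs D: 469–332 for F.
F vs C: 601–200 for F.
F beats every other option head-to-head.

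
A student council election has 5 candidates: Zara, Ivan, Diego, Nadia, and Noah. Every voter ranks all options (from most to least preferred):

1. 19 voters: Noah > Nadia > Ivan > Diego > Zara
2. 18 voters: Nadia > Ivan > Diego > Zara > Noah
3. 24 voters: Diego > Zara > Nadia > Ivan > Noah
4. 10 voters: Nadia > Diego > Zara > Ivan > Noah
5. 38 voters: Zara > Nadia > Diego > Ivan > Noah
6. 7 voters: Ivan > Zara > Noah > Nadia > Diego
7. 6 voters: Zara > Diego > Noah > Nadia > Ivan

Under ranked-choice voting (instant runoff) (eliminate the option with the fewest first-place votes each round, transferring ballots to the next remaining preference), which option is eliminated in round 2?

Noah

Round 1: Zara 44, Ivan 7, Diego 24, Nadia 28, Noah 19. Eliminate Ivan.
Round 2: Zara 51, Diego 24, Nadia 28, Noah 19. Eliminate Noah.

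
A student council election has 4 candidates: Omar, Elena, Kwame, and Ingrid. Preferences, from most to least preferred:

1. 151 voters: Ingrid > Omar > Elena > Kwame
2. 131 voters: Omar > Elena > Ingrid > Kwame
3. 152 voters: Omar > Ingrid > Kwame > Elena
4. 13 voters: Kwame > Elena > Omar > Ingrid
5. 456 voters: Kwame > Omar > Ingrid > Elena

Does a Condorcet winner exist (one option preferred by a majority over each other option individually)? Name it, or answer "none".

Kwame vs Omar: 469–434 for Kwame.
Kwame vs Elena: 621–282 for Kwame.
Kwame vs Ingrid: 469–434 for Kwame.
Kwame beats every other option head-to-head.

Kwame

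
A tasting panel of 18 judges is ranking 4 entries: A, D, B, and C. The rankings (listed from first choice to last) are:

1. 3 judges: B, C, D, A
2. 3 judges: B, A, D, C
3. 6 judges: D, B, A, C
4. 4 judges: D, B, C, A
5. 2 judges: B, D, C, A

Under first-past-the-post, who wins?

First-place votes: A 0, D 10, B 8, C 0.
D has the most first-place votes.

D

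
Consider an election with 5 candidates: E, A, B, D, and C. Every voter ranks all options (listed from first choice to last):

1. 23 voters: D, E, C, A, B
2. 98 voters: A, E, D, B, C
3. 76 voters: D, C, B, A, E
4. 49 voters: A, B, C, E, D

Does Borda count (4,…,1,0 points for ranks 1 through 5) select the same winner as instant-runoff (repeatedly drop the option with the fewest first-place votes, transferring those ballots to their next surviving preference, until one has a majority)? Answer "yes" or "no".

yes

Borda — scores: E 412, A 687, B 397, D 592, C 372. Winner: A.
Instant-runoff — R1 E 0, A 147, B 0, D 99, C 0 (A winner). Winner: A.
The two methods agree.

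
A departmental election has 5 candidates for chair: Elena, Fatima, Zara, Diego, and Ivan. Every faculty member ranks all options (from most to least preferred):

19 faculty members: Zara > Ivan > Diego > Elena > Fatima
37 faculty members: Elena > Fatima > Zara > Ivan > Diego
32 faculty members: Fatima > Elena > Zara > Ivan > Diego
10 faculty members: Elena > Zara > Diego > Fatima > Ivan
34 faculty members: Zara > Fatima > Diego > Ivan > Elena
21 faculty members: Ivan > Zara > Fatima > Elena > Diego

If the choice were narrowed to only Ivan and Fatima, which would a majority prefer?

Voters preferring Ivan to Fatima: 40; preferring Fatima to Ivan: 113.
Fatima wins the head-to-head.

Fatima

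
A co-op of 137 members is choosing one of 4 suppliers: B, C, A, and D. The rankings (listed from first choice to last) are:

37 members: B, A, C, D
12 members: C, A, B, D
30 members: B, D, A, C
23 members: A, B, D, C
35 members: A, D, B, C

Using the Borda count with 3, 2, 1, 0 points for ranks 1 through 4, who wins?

A

B: 37·3 + 12·1 + 30·3 + 23·2 + 35·1 = 294
C: 37·1 + 12·3 + 30·0 + 23·0 + 35·0 = 73
A: 37·2 + 12·2 + 30·1 + 23·3 + 35·3 = 302
D: 37·0 + 12·0 + 30·2 + 23·1 + 35·2 = 153
A has the highest Borda score (302).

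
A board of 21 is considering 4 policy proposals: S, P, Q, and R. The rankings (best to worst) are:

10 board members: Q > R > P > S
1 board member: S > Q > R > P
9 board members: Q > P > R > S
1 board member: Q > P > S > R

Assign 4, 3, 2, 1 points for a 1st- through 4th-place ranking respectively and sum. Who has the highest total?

S: 10·1 + 1·4 + 9·1 + 1·2 = 25
P: 10·2 + 1·1 + 9·3 + 1·3 = 51
Q: 10·4 + 1·3 + 9·4 + 1·4 = 83
R: 10·3 + 1·2 + 9·2 + 1·1 = 51
Q has the highest Borda score (83).

Q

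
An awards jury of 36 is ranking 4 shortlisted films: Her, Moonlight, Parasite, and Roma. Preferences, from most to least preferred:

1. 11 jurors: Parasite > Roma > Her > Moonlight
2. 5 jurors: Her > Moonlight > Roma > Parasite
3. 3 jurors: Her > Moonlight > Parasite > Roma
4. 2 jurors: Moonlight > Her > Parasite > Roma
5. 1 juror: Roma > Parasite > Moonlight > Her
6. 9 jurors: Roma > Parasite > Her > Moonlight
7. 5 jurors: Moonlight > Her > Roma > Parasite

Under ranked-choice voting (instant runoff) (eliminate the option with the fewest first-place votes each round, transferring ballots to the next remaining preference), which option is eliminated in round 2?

Round 1: Her 8, Moonlight 7, Parasite 11, Roma 10. Eliminate Moonlight.
Round 2: Her 15, Parasite 11, Roma 10. Eliminate Roma.

Roma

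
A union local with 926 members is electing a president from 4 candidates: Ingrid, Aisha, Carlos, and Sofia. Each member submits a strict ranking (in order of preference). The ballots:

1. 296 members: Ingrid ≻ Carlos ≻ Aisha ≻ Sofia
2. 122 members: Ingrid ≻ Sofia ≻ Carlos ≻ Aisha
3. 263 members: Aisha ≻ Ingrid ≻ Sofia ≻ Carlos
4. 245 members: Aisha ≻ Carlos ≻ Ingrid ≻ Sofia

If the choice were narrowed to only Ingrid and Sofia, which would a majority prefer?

Voters preferring Ingrid to Sofia: 926; preferring Sofia to Ingrid: 0.
Ingrid wins the head-to-head.

Ingrid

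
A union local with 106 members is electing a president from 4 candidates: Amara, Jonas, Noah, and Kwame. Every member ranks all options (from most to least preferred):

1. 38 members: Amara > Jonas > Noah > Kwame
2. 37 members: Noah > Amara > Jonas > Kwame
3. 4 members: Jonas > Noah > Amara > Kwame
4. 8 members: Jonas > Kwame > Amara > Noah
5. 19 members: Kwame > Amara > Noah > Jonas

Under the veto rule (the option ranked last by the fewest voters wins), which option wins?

Amara

Last-place votes: Amara 0, Jonas 19, Noah 8, Kwame 79.
Amara is ranked last by the fewest voters, so Amara wins.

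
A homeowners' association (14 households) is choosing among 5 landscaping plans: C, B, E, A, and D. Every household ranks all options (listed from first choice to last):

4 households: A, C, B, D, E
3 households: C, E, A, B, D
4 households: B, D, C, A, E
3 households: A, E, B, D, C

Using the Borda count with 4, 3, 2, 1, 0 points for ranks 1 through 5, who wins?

C: 4·3 + 3·4 + 4·2 + 3·0 = 32
B: 4·2 + 3·1 + 4·4 + 3·2 = 33
E: 4·0 + 3·3 + 4·0 + 3·3 = 18
A: 4·4 + 3·2 + 4·1 + 3·4 = 38
D: 4·1 + 3·0 + 4·3 + 3·1 = 19
A has the highest Borda score (38).

A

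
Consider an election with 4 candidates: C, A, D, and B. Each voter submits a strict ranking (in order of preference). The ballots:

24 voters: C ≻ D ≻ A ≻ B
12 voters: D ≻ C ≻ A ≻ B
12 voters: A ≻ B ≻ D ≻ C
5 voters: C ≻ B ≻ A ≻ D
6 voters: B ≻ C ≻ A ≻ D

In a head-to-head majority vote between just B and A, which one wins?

Voters preferring B to A: 11; preferring A to B: 48.
A wins the head-to-head.

A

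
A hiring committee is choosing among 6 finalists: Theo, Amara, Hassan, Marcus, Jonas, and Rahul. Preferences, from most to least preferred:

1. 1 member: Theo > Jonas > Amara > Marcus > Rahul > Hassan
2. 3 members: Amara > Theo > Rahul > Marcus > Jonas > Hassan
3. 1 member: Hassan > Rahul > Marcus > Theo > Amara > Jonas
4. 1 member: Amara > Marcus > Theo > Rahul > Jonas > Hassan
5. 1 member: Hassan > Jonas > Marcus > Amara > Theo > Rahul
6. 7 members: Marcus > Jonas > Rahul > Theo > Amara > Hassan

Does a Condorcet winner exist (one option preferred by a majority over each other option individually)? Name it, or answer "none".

Marcus vs Theo: 10–4 for Marcus.
Marcus vs Amara: 9–5 for Marcus.
Marcus vs Hassan: 12–2 for Marcus.
Marcus vs Jonas: 12–2 for Marcus.
Marcus vs Rahul: 10–4 for Marcus.
Marcus beats every other option head-to-head.

Marcus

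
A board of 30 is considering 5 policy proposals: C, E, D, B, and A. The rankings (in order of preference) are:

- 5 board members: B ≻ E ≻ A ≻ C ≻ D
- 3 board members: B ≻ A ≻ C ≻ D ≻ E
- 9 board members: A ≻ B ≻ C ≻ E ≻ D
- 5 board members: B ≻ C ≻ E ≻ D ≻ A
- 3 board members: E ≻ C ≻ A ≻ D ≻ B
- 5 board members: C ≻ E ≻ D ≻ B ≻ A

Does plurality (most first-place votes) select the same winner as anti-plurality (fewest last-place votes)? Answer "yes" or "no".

no

Plurality — first-place votes: C 5, E 3, D 0, B 13, A 9. Winner: B.
Anti-plurality — last-place votes: C 0, E 3, D 14, B 3, A 10. Winner: C.
The two methods disagree.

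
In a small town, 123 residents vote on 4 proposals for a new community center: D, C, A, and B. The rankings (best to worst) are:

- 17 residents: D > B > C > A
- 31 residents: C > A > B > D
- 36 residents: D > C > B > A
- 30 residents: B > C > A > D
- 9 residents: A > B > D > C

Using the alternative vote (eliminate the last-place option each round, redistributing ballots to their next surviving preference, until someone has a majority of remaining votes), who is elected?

Round 1: D 53, C 31, A 9, B 30. Eliminate A.
Round 2: D 53, C 31, B 39. Eliminate C.
Round 3: D 53, B 70. B has a majority.

B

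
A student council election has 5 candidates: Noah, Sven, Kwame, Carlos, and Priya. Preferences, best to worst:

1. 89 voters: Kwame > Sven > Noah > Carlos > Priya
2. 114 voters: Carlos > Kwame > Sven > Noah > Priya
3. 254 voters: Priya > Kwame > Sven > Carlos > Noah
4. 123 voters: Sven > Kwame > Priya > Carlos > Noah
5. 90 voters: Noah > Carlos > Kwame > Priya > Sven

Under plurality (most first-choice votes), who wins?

Priya

First-place votes: Noah 90, Sven 123, Kwame 89, Carlos 114, Priya 254.
Priya has the most first-place votes.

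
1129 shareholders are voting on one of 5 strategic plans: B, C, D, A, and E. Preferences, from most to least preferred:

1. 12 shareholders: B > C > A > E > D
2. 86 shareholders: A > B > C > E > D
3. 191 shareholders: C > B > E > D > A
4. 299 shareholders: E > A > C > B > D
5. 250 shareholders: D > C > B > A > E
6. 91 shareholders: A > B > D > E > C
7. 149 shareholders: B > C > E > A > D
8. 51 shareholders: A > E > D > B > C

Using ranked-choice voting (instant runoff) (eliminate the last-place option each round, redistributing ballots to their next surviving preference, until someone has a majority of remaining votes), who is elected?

C

Round 1: B 161, C 191, D 250, A 228, E 299. Eliminate B.
Round 2: C 352, D 250, A 228, E 299. Eliminate A.
Round 3: C 438, D 341, E 350. Eliminate D.
Round 4: C 688, E 441. C has a majority.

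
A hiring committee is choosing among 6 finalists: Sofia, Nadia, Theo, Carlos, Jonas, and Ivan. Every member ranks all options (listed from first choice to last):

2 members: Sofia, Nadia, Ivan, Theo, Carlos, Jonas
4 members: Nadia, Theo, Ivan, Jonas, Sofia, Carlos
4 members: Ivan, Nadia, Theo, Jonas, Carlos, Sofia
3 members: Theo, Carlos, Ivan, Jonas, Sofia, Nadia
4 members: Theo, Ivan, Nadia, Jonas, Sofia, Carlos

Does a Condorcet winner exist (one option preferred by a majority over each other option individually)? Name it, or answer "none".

none

Checking pairwise contests:
Nadia beats Sofia 12–5.
Ivan beats Nadia 11–6.
Nadia beats Theo 10–7.
Sofia beats Carlos 10–7.
Nadia beats Jonas 14–3.
Theo beats Ivan 11–6.
Every option loses at least one head-to-head, so there is no Condorcet winner.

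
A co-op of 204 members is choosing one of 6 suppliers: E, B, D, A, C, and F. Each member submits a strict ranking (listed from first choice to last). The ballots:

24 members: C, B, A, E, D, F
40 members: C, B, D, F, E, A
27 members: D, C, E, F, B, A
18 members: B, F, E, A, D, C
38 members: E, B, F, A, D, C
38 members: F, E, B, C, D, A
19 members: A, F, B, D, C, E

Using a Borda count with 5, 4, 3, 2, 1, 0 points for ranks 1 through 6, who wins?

B

E: 24·2 + 40·1 + 27·3 + 18·3 + 38·5 + 38·4 + 19·0 = 565
B: 24·4 + 40·4 + 27·1 + 18·5 + 38·4 + 38·3 + 19·3 = 696
D: 24·1 + 40·3 + 27·5 + 18·1 + 38·1 + 38·1 + 19·2 = 411
A: 24·3 + 40·0 + 27·0 + 18·2 + 38·2 + 38·0 + 19·5 = 279
C: 24·5 + 40·5 + 27·4 + 18·0 + 38·0 + 38·2 + 19·1 = 523
F: 24·0 + 40·2 + 27·2 + 18·4 + 38·3 + 38·5 + 19·4 = 586
B has the highest Borda score (696).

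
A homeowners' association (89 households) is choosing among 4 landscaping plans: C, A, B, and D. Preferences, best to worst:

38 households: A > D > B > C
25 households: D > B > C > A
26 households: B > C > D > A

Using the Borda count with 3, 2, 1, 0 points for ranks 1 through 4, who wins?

C: 38·0 + 25·1 + 26·2 = 77
A: 38·3 + 25·0 + 26·0 = 114
B: 38·1 + 25·2 + 26·3 = 166
D: 38·2 + 25·3 + 26·1 = 177
D has the highest Borda score (177).

D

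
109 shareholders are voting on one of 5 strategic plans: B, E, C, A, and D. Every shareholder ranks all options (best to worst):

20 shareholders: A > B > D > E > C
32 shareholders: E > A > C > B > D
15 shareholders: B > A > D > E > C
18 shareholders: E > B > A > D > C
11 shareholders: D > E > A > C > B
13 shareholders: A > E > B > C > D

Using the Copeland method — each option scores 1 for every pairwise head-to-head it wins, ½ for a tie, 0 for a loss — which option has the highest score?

B: beats C and D; loses to E and A → score 2.
E: beats B, C, A, and D → score 4.
C: loses to B, E, A, and D → score 0.
A: beats B, C, and D; loses to E → score 3.
D: beats C; loses to B, E, and A → score 1.
E has the best pairwise record.

E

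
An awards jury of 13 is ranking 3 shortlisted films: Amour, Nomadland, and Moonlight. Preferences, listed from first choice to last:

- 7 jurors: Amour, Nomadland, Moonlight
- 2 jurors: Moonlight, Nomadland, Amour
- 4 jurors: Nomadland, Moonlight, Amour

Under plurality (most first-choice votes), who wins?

Amour

First-place votes: Amour 7, Nomadland 4, Moonlight 2.
Amour has the most first-place votes.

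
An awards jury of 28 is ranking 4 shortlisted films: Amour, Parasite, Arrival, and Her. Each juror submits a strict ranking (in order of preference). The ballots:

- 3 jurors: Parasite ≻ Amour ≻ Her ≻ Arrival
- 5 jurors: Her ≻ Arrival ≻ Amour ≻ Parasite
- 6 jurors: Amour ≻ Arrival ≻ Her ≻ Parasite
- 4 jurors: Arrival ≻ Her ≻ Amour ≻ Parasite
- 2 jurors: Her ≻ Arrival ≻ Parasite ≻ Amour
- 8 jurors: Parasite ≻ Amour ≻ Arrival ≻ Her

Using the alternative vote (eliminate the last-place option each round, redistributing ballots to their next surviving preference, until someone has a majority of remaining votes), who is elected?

Round 1: Amour 6, Parasite 11, Arrival 4, Her 7. Eliminate Arrival.
Round 2: Amour 6, Parasite 11, Her 11. Eliminate Amour.
Round 3: Parasite 11, Her 17. Her has a majority.

Her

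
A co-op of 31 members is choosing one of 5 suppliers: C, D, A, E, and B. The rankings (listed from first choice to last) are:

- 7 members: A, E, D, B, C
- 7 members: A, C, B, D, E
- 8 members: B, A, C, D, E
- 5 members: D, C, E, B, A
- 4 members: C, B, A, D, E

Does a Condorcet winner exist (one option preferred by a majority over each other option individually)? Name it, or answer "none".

none

Checking pairwise contests:
A beats C 22–9.
C beats D 19–12.
B beats A 17–14.
C beats E 24–7.
C beats B 16–15.
Every option loses at least one head-to-head, so there is no Condorcet winner.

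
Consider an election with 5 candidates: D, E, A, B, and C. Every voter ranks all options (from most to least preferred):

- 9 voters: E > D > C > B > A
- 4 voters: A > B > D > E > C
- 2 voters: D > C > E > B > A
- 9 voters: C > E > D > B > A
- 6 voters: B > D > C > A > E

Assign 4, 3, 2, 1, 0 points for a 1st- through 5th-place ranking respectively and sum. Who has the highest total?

D: 9·3 + 4·2 + 2·4 + 9·2 + 6·3 = 79
E: 9·4 + 4·1 + 2·2 + 9·3 + 6·0 = 71
A: 9·0 + 4·4 + 2·0 + 9·0 + 6·1 = 22
B: 9·1 + 4·3 + 2·1 + 9·1 + 6·4 = 56
C: 9·2 + 4·0 + 2·3 + 9·4 + 6·2 = 72
D has the highest Borda score (79).

D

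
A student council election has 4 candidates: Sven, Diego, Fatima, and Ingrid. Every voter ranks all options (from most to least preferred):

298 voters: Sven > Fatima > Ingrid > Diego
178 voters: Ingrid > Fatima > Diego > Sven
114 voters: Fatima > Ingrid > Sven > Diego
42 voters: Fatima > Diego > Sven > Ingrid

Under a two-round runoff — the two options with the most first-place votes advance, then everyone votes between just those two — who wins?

Sven

Round 1 first-place votes: Sven 298, Diego 0, Fatima 156, Ingrid 178.
Sven and Ingrid advance.
Runoff: Sven is preferred to Ingrid by 340 voters; Ingrid by 292.
Sven wins the runoff.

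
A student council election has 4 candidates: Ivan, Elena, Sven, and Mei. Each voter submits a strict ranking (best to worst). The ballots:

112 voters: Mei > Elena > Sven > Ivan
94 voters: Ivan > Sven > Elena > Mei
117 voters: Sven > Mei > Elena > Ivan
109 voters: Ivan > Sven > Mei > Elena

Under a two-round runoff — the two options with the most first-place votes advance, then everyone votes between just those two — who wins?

Sven

Round 1 first-place votes: Ivan 203, Elena 0, Sven 117, Mei 112.
Ivan and Sven advance.
Runoff: Ivan is preferred to Sven by 203 voters; Sven by 229.
Sven wins the runoff.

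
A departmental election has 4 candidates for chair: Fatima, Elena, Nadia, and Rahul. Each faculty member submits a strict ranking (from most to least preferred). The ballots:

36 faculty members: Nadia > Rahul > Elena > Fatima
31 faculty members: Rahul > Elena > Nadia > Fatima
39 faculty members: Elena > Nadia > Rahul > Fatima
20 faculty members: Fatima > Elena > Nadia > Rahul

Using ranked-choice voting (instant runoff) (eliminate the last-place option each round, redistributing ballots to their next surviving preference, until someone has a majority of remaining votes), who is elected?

Elena

Round 1: Fatima 20, Elena 39, Nadia 36, Rahul 31. Eliminate Fatima.
Round 2: Elena 59, Nadia 36, Rahul 31. Eliminate Rahul.
Round 3: Elena 90, Nadia 36. Elena has a majority.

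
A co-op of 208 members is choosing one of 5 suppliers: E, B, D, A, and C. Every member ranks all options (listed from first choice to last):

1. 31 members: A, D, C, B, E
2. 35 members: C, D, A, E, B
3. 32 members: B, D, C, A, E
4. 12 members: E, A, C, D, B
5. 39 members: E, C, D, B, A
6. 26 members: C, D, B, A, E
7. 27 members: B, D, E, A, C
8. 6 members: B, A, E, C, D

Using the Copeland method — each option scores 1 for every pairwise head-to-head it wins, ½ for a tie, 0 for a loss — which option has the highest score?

E: loses to B, D, A, and C → score 0.
B: beats E and A; loses to D and C → score 2.
D: beats E, B, and A; loses to C → score 3.
A: beats E; loses to B, D, and C → score 1.
C: beats E, B, D, and A → score 4.
C has the best pairwise record.

C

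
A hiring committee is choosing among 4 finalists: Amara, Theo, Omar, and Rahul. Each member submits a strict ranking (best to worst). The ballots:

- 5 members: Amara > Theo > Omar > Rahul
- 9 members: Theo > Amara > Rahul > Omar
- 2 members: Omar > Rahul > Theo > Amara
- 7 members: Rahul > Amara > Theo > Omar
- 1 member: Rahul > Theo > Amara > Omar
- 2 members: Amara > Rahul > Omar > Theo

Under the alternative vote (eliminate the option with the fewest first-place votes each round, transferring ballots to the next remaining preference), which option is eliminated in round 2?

Amara

Round 1: Amara 7, Theo 9, Omar 2, Rahul 8. Eliminate Omar.
Round 2: Amara 7, Theo 9, Rahul 10. Eliminate Amara.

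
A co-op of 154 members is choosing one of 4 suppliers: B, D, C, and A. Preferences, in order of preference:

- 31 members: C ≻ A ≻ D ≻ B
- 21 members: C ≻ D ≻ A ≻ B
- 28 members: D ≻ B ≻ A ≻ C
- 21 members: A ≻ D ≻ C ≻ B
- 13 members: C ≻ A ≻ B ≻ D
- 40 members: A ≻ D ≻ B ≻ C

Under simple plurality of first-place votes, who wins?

First-place votes: B 0, D 28, C 65, A 61.
C has the most first-place votes.

C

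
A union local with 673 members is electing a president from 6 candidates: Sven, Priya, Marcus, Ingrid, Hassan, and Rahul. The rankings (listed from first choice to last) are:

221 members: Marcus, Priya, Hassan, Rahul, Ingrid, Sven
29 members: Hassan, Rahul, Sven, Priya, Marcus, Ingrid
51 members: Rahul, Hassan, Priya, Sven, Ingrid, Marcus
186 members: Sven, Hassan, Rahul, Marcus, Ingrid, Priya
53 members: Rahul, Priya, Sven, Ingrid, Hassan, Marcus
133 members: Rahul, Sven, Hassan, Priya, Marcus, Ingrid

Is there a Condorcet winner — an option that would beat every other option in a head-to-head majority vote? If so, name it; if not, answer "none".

Checking pairwise contests:
Rahul beats Sven 487–186.
Sven beats Priya 348–325.
Sven beats Marcus 452–221.
Sven beats Ingrid 452–221.
Sven beats Hassan 372–301.
Hassan beats Rahul 436–237.
Every option loses at least one head-to-head, so there is no Condorcet winner.

none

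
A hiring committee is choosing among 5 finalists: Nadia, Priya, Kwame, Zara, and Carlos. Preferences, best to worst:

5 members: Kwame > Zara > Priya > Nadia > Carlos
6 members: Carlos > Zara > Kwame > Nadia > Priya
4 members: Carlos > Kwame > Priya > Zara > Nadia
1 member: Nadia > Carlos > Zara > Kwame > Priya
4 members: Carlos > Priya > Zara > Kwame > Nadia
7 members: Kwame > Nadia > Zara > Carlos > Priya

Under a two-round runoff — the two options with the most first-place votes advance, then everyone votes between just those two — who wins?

Carlos

Round 1 first-place votes: Nadia 1, Priya 0, Kwame 12, Zara 0, Carlos 14.
Carlos and Kwame advance.
Runoff: Carlos is preferred to Kwame by 15 voters; Kwame by 12.
Carlos wins the runoff.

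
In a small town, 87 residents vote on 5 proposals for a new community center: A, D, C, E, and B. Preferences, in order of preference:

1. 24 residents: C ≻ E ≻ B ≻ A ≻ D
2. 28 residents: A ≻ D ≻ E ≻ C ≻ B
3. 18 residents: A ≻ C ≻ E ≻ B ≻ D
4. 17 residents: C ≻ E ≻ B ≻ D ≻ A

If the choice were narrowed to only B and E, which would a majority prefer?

Voters preferring B to E: 0; preferring E to B: 87.
E wins the head-to-head.

E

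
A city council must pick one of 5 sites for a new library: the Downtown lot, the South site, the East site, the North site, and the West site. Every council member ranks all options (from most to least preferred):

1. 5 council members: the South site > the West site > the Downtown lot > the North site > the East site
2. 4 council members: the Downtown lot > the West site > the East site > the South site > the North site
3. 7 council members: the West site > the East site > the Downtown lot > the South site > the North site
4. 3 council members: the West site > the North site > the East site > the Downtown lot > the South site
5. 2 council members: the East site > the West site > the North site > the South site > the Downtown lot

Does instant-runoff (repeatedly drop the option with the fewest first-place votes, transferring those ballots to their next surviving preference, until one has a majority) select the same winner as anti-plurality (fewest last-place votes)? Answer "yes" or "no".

Instant-runoff — R1 the Downtown lot 4, the South site 5, the East site 2, the North site 0, the West site 10 (the North site out); R2 the Downtown lot 4, the South site 5, the East site 2, the West site 10 (the East site out); R3 the Downtown lot 4, the South site 5, the West site 12 (the West site winner). Winner: the West site.
Anti-plurality — last-place votes: the Downtown lot 2, the South site 3, the East site 5, the North site 11, the West site 0. Winner: the West site.
The two methods agree.

yes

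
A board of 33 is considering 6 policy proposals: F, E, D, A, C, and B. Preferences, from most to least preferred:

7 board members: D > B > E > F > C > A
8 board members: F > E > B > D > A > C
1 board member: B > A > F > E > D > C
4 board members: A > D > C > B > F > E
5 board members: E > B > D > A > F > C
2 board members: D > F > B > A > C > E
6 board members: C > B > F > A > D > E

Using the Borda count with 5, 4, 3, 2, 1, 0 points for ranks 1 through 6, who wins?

F: 7·2 + 8·5 + 1·3 + 4·1 + 5·1 + 2·4 + 6·3 = 92
E: 7·3 + 8·4 + 1·2 + 4·0 + 5·5 + 2·0 + 6·0 = 80
D: 7·5 + 8·2 + 1·1 + 4·4 + 5·3 + 2·5 + 6·1 = 99
A: 7·0 + 8·1 + 1·4 + 4·5 + 5·2 + 2·2 + 6·2 = 58
C: 7·1 + 8·0 + 1·0 + 4·3 + 5·0 + 2·1 + 6·5 = 51
B: 7·4 + 8·3 + 1·5 + 4·2 + 5·4 + 2·3 + 6·4 = 115
B has the highest Borda score (115).

B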